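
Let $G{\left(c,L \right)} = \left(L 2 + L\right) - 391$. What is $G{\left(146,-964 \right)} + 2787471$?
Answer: $2784188$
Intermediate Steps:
$G{\left(c,L \right)} = -391 + 3 L$ ($G{\left(c,L \right)} = \left(2 L + L\right) - 391 = 3 L - 391 = -391 + 3 L$)
$G{\left(146,-964 \right)} + 2787471 = \left(-391 + 3 \left(-964\right)\right) + 2787471 = \left(-391 - 2892\right) + 2787471 = -3283 + 2787471 = 2784188$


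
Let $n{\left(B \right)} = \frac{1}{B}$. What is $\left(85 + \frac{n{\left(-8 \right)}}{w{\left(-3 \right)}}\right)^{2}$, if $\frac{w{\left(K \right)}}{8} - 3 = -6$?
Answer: $\frac{266375041}{36864} \approx 7225.9$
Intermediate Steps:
$w{\left(K \right)} = -24$ ($w{\left(K \right)} = 24 + 8 \left(-6\right) = 24 - 48 = -24$)
$\left(85 + \frac{n{\left(-8 \right)}}{w{\left(-3 \right)}}\right)^{2} = \left(85 + \frac{1}{\left(-8\right) \left(-24\right)}\right)^{2} = \left(85 - - \frac{1}{192}\right)^{2} = \left(85 + \frac{1}{192}\right)^{2} = \left(\frac{16321}{192}\right)^{2} = \frac{266375041}{36864}$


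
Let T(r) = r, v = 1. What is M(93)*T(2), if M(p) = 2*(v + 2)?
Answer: 12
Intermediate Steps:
M(p) = 6 (M(p) = 2*(1 + 2) = 2*3 = 6)
M(93)*T(2) = 6*2 = 12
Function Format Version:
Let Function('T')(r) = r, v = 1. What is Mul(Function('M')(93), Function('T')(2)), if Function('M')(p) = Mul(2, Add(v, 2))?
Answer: 12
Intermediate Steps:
Function('M')(p) = 6 (Function('M')(p) = Mul(2, Add(1, 2)) = Mul(2, 3) = 6)
Mul(Function('M')(93), Function('T')(2)) = Mul(6, 2) = 12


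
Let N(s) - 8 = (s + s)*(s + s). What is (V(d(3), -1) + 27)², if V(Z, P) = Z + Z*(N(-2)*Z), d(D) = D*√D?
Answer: 455652 + 4050*√3 ≈ 4.6267e+5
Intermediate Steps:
d(D) = D^(3/2)
N(s) = 8 + 4*s² (N(s) = 8 + (s + s)*(s + s) = 8 + (2*s)*(2*s) = 8 + 4*s²)
V(Z, P) = Z + 24*Z² (V(Z, P) = Z + Z*((8 + 4*(-2)²)*Z) = Z + Z*((8 + 4*4)*Z) = Z + Z*((8 + 16)*Z) = Z + Z*(24*Z) = Z + 24*Z²)
(V(d(3), -1) + 27)² = (3^(3/2)*(1 + 24*3^(3/2)) + 27)² = ((3*√3)*(1 + 24*(3*√3)) + 27)² = ((3*√3)*(1 + 72*√3) + 27)² = (3*√3*(1 + 72*√3) + 27)² = (27 + 3*√3*(1 + 72*√3))²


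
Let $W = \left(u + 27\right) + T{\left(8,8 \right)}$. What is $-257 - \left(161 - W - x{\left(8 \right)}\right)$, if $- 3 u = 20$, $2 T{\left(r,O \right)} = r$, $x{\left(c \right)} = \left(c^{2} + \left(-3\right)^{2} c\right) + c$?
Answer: $- \frac{749}{3} \approx -249.67$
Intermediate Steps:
$x{\left(c \right)} = c^{2} + 10 c$ ($x{\left(c \right)} = \left(c^{2} + 9 c\right) + c = c^{2} + 10 c$)
$T{\left(r,O \right)} = \frac{r}{2}$
$u = - \frac{20}{3}$ ($u = \left(- \frac{1}{3}\right) 20 = - \frac{20}{3} \approx -6.6667$)
$W = \frac{73}{3}$ ($W = \left(- \frac{20}{3} + 27\right) + \frac{1}{2} \cdot 8 = \frac{61}{3} + 4 = \frac{73}{3} \approx 24.333$)
$-257 - \left(161 - W - x{\left(8 \right)}\right) = -257 - \left(\frac{410}{3} - 8 \left(10 + 8\right)\right) = -257 + \left(\left(8 \cdot 18 + \frac{73}{3}\right) - 161\right) = -257 + \left(\left(144 + \frac{73}{3}\right) - 161\right) = -257 + \left(\frac{505}{3} - 161\right) = -257 + \frac{22}{3} = - \frac{749}{3}$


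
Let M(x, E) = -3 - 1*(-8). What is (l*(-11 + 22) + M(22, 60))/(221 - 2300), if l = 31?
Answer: -346/2079 ≈ -0.16643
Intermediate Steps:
M(x, E) = 5 (M(x, E) = -3 + 8 = 5)
(l*(-11 + 22) + M(22, 60))/(221 - 2300) = (31*(-11 + 22) + 5)/(221 - 2300) = (31*11 + 5)/(-2079) = (341 + 5)*(-1/2079) = 346*(-1/2079) = -346/2079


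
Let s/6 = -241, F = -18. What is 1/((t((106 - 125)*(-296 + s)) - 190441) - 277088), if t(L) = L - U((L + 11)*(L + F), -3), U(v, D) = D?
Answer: -1/434428 ≈ -2.3019e-6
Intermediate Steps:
s = -1446 (s = 6*(-241) = -1446)
t(L) = 3 + L (t(L) = L - 1*(-3) = L + 3 = 3 + L)
1/((t((106 - 125)*(-296 + s)) - 190441) - 277088) = 1/(((3 + (106 - 125)*(-296 - 1446)) - 190441) - 277088) = 1/(((3 - 19*(-1742)) - 190441) - 277088) = 1/(((3 + 33098) - 190441) - 277088) = 1/((33101 - 190441) - 277088) = 1/(-157340 - 277088) = 1/(-434428) = -1/434428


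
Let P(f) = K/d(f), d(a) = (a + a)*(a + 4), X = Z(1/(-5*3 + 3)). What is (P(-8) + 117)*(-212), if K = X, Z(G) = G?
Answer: -4762315/192 ≈ -24804.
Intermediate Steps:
X = -1/12 (X = 1/(-5*3 + 3) = 1/(-15 + 3) = 1/(-12) = -1/12 ≈ -0.083333)
d(a) = 2*a*(4 + a) (d(a) = (2*a)*(4 + a) = 2*a*(4 + a))
K = -1/12 ≈ -0.083333
P(f) = -1/(24*f*(4 + f)) (P(f) = -1/(2*f*(4 + f))/12 = -1/(24*f*(4 + f)))
(P(-8) + 117)*(-212) = (-1/24/(-8*(4 - 8)) + 117)*(-212) = (-1/24*(-⅛)/(-4) + 117)*(-212) = (-1/24*(-⅛)*(-¼) + 117)*(-212) = (-1/768 + 117)*(-212) = (89855/768)*(-212) = -4762315/192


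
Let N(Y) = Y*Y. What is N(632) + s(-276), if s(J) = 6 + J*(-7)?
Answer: 401362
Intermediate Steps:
s(J) = 6 - 7*J
N(Y) = Y²
N(632) + s(-276) = 632² + (6 - 7*(-276)) = 399424 + (6 + 1932) = 399424 + 1938 = 401362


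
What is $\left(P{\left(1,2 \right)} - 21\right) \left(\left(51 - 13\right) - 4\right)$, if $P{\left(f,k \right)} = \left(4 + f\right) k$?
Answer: $-374$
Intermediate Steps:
$P{\left(f,k \right)} = k \left(4 + f\right)$
$\left(P{\left(1,2 \right)} - 21\right) \left(\left(51 - 13\right) - 4\right) = \left(2 \left(4 + 1\right) - 21\right) \left(\left(51 - 13\right) - 4\right) = \left(2 \cdot 5 - 21\right) \left(38 - 4\right) = \left(10 - 21\right) 34 = \left(-11\right) 34 = -374$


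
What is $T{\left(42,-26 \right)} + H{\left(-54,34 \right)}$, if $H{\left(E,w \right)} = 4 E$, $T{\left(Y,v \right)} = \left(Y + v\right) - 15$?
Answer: $-215$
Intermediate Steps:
$T{\left(Y,v \right)} = -15 + Y + v$
$T{\left(42,-26 \right)} + H{\left(-54,34 \right)} = \left(-15 + 42 - 26\right) + 4 \left(-54\right) = 1 - 216 = -215$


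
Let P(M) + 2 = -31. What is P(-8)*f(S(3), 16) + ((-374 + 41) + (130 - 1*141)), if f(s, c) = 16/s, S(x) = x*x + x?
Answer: -388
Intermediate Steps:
P(M) = -33 (P(M) = -2 - 31 = -33)
S(x) = x + x² (S(x) = x² + x = x + x²)
P(-8)*f(S(3), 16) + ((-374 + 41) + (130 - 1*141)) = -528/(3*(1 + 3)) + ((-374 + 41) + (130 - 1*141)) = -528/(3*4) + (-333 + (130 - 141)) = -528/12 + (-333 - 11) = -528/12 - 344 = -33*4/3 - 344 = -44 - 344 = -388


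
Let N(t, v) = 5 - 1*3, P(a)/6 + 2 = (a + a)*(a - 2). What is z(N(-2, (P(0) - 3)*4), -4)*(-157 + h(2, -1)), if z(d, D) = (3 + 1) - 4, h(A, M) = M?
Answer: 0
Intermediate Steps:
P(a) = -12 + 12*a*(-2 + a) (P(a) = -12 + 6*((a + a)*(a - 2)) = -12 + 6*((2*a)*(-2 + a)) = -12 + 6*(2*a*(-2 + a)) = -12 + 12*a*(-2 + a))
N(t, v) = 2 (N(t, v) = 5 - 3 = 2)
z(d, D) = 0 (z(d, D) = 4 - 4 = 0)
z(N(-2, (P(0) - 3)*4), -4)*(-157 + h(2, -1)) = 0*(-157 - 1) = 0*(-158) = 0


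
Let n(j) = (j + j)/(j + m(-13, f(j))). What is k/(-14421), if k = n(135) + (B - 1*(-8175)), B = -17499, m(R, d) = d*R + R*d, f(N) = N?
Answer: 233102/360525 ≈ 0.64656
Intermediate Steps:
m(R, d) = 2*R*d (m(R, d) = R*d + R*d = 2*R*d)
n(j) = -2/25 (n(j) = (j + j)/(j + 2*(-13)*j) = (2*j)/(j - 26*j) = (2*j)/((-25*j)) = (2*j)*(-1/(25*j)) = -2/25)
k = -233102/25 (k = -2/25 + (-17499 - 1*(-8175)) = -2/25 + (-17499 + 8175) = -2/25 - 9324 = -233102/25 ≈ -9324.1)
k/(-14421) = -233102/25/(-14421) = -233102/25*(-1/14421) = 233102/360525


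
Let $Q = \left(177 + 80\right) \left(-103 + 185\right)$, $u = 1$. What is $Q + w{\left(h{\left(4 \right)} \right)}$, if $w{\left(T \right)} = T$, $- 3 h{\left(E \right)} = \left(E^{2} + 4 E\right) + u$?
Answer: $21063$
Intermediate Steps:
$h{\left(E \right)} = - \frac{1}{3} - \frac{4 E}{3} - \frac{E^{2}}{3}$ ($h{\left(E \right)} = - \frac{\left(E^{2} + 4 E\right) + 1}{3} = - \frac{1 + E^{2} + 4 E}{3} = - \frac{1}{3} - \frac{4 E}{3} - \frac{E^{2}}{3}$)
$Q = 21074$ ($Q = 257 \cdot 82 = 21074$)
$Q + w{\left(h{\left(4 \right)} \right)} = 21074 - \left(\frac{17}{3} + \frac{16}{3}\right) = 21074 - 11 = 21063$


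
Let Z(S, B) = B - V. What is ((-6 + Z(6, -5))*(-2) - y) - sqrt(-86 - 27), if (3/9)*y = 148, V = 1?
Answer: -420 - I*sqrt(113) ≈ -420.0 - 10.63*I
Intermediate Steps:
Z(S, B) = -1 + B (Z(S, B) = B - 1*1 = B - 1 = -1 + B)
y = 444 (y = 3*148 = 444)
((-6 + Z(6, -5))*(-2) - y) - sqrt(-86 - 27) = ((-6 + (-1 - 5))*(-2) - 1*444) - sqrt(-86 - 27) = ((-6 - 6)*(-2) - 444) - sqrt(-113) = (-12*(-2) - 444) - I*sqrt(113) = (24 - 444) - I*sqrt(113) = -420 - I*sqrt(113)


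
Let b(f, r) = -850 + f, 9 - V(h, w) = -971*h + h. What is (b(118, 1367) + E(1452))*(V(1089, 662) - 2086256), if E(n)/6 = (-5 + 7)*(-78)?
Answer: 1717901556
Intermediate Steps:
V(h, w) = 9 + 970*h (V(h, w) = 9 - (-971*h + h) = 9 - (-970)*h = 9 + 970*h)
E(n) = -936 (E(n) = 6*((-5 + 7)*(-78)) = 6*(2*(-78)) = 6*(-156) = -936)
(b(118, 1367) + E(1452))*(V(1089, 662) - 2086256) = ((-850 + 118) - 936)*((9 + 970*1089) - 2086256) = (-732 - 936)*((9 + 1056330) - 2086256) = -1668*(1056339 - 2086256) = -1668*(-1029917) = 1717901556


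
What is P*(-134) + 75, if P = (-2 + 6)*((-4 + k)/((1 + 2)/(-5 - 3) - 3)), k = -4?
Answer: -32279/27 ≈ -1195.5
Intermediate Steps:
P = 256/27 (P = (-2 + 6)*((-4 - 4)/((1 + 2)/(-5 - 3) - 3)) = 4*(-8/(3/(-8) - 3)) = 4*(-8/(3*(-1/8) - 3)) = 4*(-8/(-3/8 - 3)) = 4*(-8/(-27/8)) = 4*(-8*(-8/27)) = 4*(64/27) = 256/27 ≈ 9.4815)
P*(-134) + 75 = (256/27)*(-134) + 75 = -34304/27 + 75 = -32279/27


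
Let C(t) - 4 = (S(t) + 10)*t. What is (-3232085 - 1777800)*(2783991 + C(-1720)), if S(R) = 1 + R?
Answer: -28673951550375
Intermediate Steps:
C(t) = 4 + t*(11 + t) (C(t) = 4 + ((1 + t) + 10)*t = 4 + (11 + t)*t = 4 + t*(11 + t))
(-3232085 - 1777800)*(2783991 + C(-1720)) = (-3232085 - 1777800)*(2783991 + (4 + (-1720)² + 11*(-1720))) = -5009885*(2783991 + (4 + 2958400 - 18920)) = -5009885*(2783991 + 2939484) = -5009885*5723475 = -28673951550375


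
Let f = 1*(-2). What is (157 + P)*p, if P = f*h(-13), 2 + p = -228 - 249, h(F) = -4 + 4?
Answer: -75203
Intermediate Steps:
h(F) = 0
f = -2
p = -479 (p = -2 + (-228 - 249) = -2 - 477 = -479)
P = 0 (P = -2*0 = 0)
(157 + P)*p = (157 + 0)*(-479) = 157*(-479) = -75203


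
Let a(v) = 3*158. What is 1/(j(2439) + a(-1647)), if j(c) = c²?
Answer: 1/5949195 ≈ 1.6809e-7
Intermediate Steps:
a(v) = 474
1/(j(2439) + a(-1647)) = 1/(2439² + 474) = 1/(5948721 + 474) = 1/5949195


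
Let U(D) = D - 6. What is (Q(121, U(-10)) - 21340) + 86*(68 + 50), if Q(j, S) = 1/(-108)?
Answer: -1208737/108 ≈ -11192.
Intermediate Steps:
U(D) = -6 + D
Q(j, S) = -1/108
(Q(121, U(-10)) - 21340) + 86*(68 + 50) = (-1/108 - 21340) + 86*(68 + 50) = -2304721/108 + 86*118 = -2304721/108 + 10148 = -1208737/108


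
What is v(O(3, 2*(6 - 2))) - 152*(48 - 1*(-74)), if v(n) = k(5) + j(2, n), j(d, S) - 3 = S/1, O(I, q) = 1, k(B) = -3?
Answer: -18543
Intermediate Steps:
j(d, S) = 3 + S (j(d, S) = 3 + S/1 = 3 + S*1 = 3 + S)
v(n) = n (v(n) = -3 + (3 + n) = n)
v(O(3, 2*(6 - 2))) - 152*(48 - 1*(-74)) = 1 - 152*(48 - 1*(-74)) = 1 - 152*(48 + 74) = 1 - 152*122 = 1 - 18544 = -18543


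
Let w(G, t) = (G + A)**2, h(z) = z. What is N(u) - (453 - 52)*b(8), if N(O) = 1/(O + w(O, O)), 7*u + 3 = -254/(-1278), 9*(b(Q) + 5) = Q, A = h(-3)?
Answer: 3313386191768/2009763099 ≈ 1648.6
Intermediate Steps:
A = -3
b(Q) = -5 + Q/9
w(G, t) = (-3 + G)**2 (w(G, t) = (G - 3)**2 = (-3 + G)**2)
u = -1790/4473 (u = -3/7 + (-254/(-1278))/7 = -3/7 + (-254*(-1/1278))/7 = -3/7 + (1/7)*(127/639) = -3/7 + 127/4473 = -1790/4473 ≈ -0.40018)
N(O) = 1/(O + (-3 + O)**2)
N(u) - (453 - 52)*b(8) = 1/(-1790/4473 + (-3 - 1790/4473)**2) - (453 - 52)*(-5 + (1/9)*8) = 1/(-1790/4473 + (-15209/4473)**2) - 401*(-5 + 8/9) = 1/(-1790/4473 + 231313681/20007729) - 401*(-37)/9 = 1/(223307011/20007729) - 1*(-14837/9) = 20007729/223307011 + 14837/9 = 3313386191768/2009763099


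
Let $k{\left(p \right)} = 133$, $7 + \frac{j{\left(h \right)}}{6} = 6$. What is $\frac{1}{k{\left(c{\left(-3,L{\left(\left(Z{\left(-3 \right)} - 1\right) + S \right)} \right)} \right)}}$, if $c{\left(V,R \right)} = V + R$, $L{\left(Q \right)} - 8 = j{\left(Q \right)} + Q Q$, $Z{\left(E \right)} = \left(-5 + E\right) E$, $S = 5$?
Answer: $\frac{1}{133} \approx 0.0075188$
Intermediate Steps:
$j{\left(h \right)} = -6$ ($j{\left(h \right)} = -42 + 6 \cdot 6 = -42 + 36 = -6$)
$Z{\left(E \right)} = E \left(-5 + E\right)$
$L{\left(Q \right)} = 2 + Q^{2}$ ($L{\left(Q \right)} = 8 + \left(-6 + Q Q\right) = 8 + \left(-6 + Q^{2}\right) = 2 + Q^{2}$)
$c{\left(V,R \right)} = R + V$
$\frac{1}{k{\left(c{\left(-3,L{\left(\left(Z{\left(-3 \right)} - 1\right) + S \right)} \right)} \right)}} = \frac{1}{133}$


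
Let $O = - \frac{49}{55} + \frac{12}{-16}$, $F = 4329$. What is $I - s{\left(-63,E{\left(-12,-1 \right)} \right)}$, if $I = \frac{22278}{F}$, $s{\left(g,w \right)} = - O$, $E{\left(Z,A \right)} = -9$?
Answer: $\frac{1112797}{317460} \approx 3.5053$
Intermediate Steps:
$O = - \frac{361}{220}$ ($O = \left(-49\right) \frac{1}{55} + 12 \left(- \frac{1}{16}\right) = - \frac{49}{55} - \frac{3}{4} = - \frac{361}{220} \approx -1.6409$)
$s{\left(g,w \right)} = \frac{361}{220}$ ($s{\left(g,w \right)} = \left(-1\right) \left(- \frac{361}{220}\right) = \frac{361}{220}$)
$I = \frac{7426}{1443}$ ($I = \frac{22278}{4329} = 22278 \cdot \frac{1}{4329} = \frac{7426}{1443} \approx 5.1462$)
$I - s{\left(-63,E{\left(-12,-1 \right)} \right)} = \frac{7426}{1443} - \frac{361}{220} = \frac{1112797}{317460}$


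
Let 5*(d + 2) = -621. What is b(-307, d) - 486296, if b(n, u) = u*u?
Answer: -11759239/25 ≈ -4.7037e+5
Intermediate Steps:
d = -631/5 (d = -2 + (⅕)*(-621) = -2 - 621/5 = -631/5 ≈ -126.20)
b(n, u) = u²
b(-307, d) - 486296 = (-631/5)² - 486296 = 398161/25 - 486296 = -11759239/25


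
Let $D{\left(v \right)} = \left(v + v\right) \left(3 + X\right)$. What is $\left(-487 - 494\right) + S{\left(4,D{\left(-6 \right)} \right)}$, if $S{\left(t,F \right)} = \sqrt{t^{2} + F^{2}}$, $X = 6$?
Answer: $-981 + 4 \sqrt{730} \approx -872.93$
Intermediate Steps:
$D{\left(v \right)} = 18 v$ ($D{\left(v \right)} = \left(v + v\right) \left(3 + 6\right) = 2 v 9 = 18 v$)
$S{\left(t,F \right)} = \sqrt{F^{2} + t^{2}}$
$\left(-487 - 494\right) + S{\left(4,D{\left(-6 \right)} \right)} = \left(-487 - 494\right) + \sqrt{\left(18 \left(-6\right)\right)^{2} + 4^{2}} = -981 + \sqrt{\left(-108\right)^{2} + 16} = -981 + \sqrt{11664 + 16} = -981 + \sqrt{11680} = -981 + 4 \sqrt{730}$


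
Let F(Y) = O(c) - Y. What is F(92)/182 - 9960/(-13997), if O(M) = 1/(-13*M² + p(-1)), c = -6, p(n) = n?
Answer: 246209127/1194755926 ≈ 0.20607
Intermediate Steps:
O(M) = 1/(-1 - 13*M²) (O(M) = 1/(-13*M² - 1) = 1/(-1 - 13*M²))
F(Y) = -1/469 - Y (F(Y) = -1/(1 + 13*(-6)²) - Y = -1/(1 + 13*36) - Y = -1/(1 + 468) - Y = -1/469 - Y)
F(92)/182 - 9960/(-13997) = (-1/469 - 1*92)/182 - 9960/(-13997) = (-1/469 - 92)*(1/182) - 9960*(-1/13997) = -43149/469*1/182 + 9960/13997 = -43149/85358 + 9960/13997 = 246209127/1194755926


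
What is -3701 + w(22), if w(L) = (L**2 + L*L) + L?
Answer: -2711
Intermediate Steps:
w(L) = L + 2*L**2 (w(L) = (L**2 + L**2) + L = 2*L**2 + L = L + 2*L**2)
-3701 + w(22) = -3701 + 22*(1 + 2*22) = -3701 + 22*(1 + 44) = -3701 + 22*45 = -3701 + 990 = -2711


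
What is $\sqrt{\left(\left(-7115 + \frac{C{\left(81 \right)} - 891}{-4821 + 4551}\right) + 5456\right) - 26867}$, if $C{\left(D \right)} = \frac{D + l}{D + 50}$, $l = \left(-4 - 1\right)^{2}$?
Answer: $\frac{i \sqrt{158590906386}}{2358} \approx 168.89 i$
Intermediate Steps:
$l = 25$ ($l = \left(-5\right)^{2} = 25$)
$C{\left(D \right)} = \frac{25 + D}{50 + D}$ ($C{\left(D \right)} = \frac{D + 25}{D + 50} = \frac{25 + D}{50 + D}$)
$\sqrt{\left(\left(-7115 + \frac{C{\left(81 \right)} - 891}{-4821 + 4551}\right) + 5456\right) - 26867} = \sqrt{\left(\left(-7115 + \frac{\frac{25 + 81}{50 + 81} - 891}{-4821 + 4551}\right) + 5456\right) - 26867} = \sqrt{\left(\left(-7115 + \frac{\frac{1}{131} \cdot 106 - 891}{-270}\right) + 5456\right) - 26867} = \sqrt{\left(\left(-7115 + \left(\frac{1}{131} \cdot 106 - 891\right) \left(- \frac{1}{270}\right)\right) + 5456\right) - 26867} = \sqrt{\left(\left(-7115 + \left(\frac{106}{131} - 891\right) \left(- \frac{1}{270}\right)\right) + 5456\right) - 26867} = \sqrt{\left(\left(-7115 - - \frac{23323}{7074}\right) + 5456\right) - 26867} = \sqrt{\left(\left(-7115 + \frac{23323}{7074}\right) + 5456\right) - 26867} = \sqrt{\left(- \frac{50308187}{7074} + 5456\right) - 26867} = \sqrt{- \frac{11712443}{7074} - 26867} = \sqrt{- \frac{201769601}{7074}} = \frac{i \sqrt{158590906386}}{2358}$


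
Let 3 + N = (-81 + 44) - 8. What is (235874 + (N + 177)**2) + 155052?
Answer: 407567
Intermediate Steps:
N = -48 (N = -3 + ((-81 + 44) - 8) = -3 + (-37 - 8) = -3 - 45 = -48)
(235874 + (N + 177)**2) + 155052 = (235874 + (-48 + 177)**2) + 155052 = (235874 + 129**2) + 155052 = (235874 + 16641) + 155052 = 252515 + 155052 = 407567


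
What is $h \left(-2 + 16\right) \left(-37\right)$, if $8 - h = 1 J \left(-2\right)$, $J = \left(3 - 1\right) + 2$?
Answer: $-8288$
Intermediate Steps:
$J = 4$ ($J = 2 + 2 = 4$)
$h = 16$ ($h = 8 - 1 \cdot 4 \left(-2\right) = 8 - 4 \left(-2\right) = 8 - -8 = 8 + 8 = 16$)
$h \left(-2 + 16\right) \left(-37\right) = 16 \left(-2 + 16\right) \left(-37\right) = 16 \cdot 14 \left(-37\right) = 224 \left(-37\right) = -8288$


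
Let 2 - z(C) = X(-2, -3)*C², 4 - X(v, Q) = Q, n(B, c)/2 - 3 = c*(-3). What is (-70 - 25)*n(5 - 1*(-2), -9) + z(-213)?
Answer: -323281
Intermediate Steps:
n(B, c) = 6 - 6*c (n(B, c) = 6 + 2*(c*(-3)) = 6 + 2*(-3*c) = 6 - 6*c)
X(v, Q) = 4 - Q
z(C) = 2 - 7*C² (z(C) = 2 - (4 - 1*(-3))*C² = 2 - (4 + 3)*C² = 2 - 7*C²)
(-70 - 25)*n(5 - 1*(-2), -9) + z(-213) = (-70 - 25)*(6 - 6*(-9)) + (2 - 7*(-213)²) = -95*(6 + 54) + (2 - 7*45369) = -95*60 + (2 - 317583) = -5700 - 317581 = -323281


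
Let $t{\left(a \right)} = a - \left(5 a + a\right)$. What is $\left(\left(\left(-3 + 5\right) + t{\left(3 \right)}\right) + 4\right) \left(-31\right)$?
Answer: $279$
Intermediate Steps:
$t{\left(a \right)} = - 5 a$ ($t{\left(a \right)} = a - 6 a = - 5 a$)
$\left(\left(\left(-3 + 5\right) + t{\left(3 \right)}\right) + 4\right) \left(-31\right) = \left(\left(\left(-3 + 5\right) - 15\right) + 4\right) \left(-31\right) = \left(\left(2 - 15\right) + 4\right) \left(-31\right) = \left(-13 + 4\right) \left(-31\right) = \left(-9\right) \left(-31\right) = 279$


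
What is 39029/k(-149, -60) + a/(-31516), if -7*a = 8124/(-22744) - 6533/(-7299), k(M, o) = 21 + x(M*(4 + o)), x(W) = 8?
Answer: 357344231291139973/265520066839272 ≈ 1345.8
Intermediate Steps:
k(M, o) = 29 (k(M, o) = 21 + 8 = 29)
a = -22322369/290514798 (a = -(8124/(-22744) - 6533/(-7299))/7 = -(8124*(-1/22744) - 6533*(-1/7299))/7 = -(-2031/5686 + 6533/7299)/7 = -⅐*22322369/41502114 = -22322369/290514798 ≈ -0.076837)
39029/k(-149, -60) + a/(-31516) = 39029/29 - 22322369/290514798/(-31516) = 39029*(1/29) - 22322369/290514798*(-1/31516) = 39029/29 + 22322369/9155864373768 = 357344231291139973/265520066839272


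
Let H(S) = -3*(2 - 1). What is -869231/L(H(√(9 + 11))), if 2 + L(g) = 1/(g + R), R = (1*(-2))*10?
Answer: 19992313/47 ≈ 4.2537e+5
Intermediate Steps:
H(S) = -3 (H(S) = -3*1 = -3)
R = -20 (R = -2*10 = -20)
L(g) = -2 + 1/(-20 + g) (L(g) = -2 + 1/(g - 20) = -2 + 1/(-20 + g))
-869231/L(H(√(9 + 11))) = -869231*(-20 - 3)/(41 - 2*(-3)) = -869231*(-23/(41 + 6)) = -869231/((-1/23*47)) = -869231/(-47/23) = -869231*(-23/47) = 19992313/47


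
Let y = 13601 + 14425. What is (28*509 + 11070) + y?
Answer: 53348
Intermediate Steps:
y = 28026
(28*509 + 11070) + y = (28*509 + 11070) + 28026 = (14252 + 11070) + 28026 = 25322 + 28026 = 53348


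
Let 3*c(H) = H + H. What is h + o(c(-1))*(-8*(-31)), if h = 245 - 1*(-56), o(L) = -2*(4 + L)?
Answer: -4057/3 ≈ -1352.3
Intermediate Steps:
c(H) = 2*H/3 (c(H) = (H + H)/3 = (2*H)/3 = 2*H/3)
o(L) = -8 - 2*L
h = 301 (h = 245 + 56 = 301)
h + o(c(-1))*(-8*(-31)) = 301 + (-8 - 4*(-1)/3)*(-8*(-31)) = 301 + (-8 - 2*(-⅔))*248 = 301 + (-8 + 4/3)*248 = 301 - 20/3*248 = 301 - 4960/3 = -4057/3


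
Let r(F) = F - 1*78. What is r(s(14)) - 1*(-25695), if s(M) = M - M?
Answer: 25617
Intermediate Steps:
s(M) = 0
r(F) = -78 + F (r(F) = F - 78 = -78 + F)
r(s(14)) - 1*(-25695) = (-78 + 0) - 1*(-25695) = -78 + 25695 = 25617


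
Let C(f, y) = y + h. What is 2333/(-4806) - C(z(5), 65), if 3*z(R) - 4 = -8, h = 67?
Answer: -636725/4806 ≈ -132.49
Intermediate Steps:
z(R) = -4/3 (z(R) = 4/3 + (⅓)*(-8) = 4/3 - 8/3 = -4/3)
C(f, y) = 67 + y (C(f, y) = y + 67 = 67 + y)
2333/(-4806) - C(z(5), 65) = 2333/(-4806) - (67 + 65) = 2333*(-1/4806) - 1*132 = -2333/4806 - 132 = -636725/4806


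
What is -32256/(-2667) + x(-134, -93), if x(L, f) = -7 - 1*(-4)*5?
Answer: 3187/127 ≈ 25.094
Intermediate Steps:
x(L, f) = 13 (x(L, f) = -7 + 4*5 = -7 + 20 = 13)
-32256/(-2667) + x(-134, -93) = -32256/(-2667) + 13 = -32256*(-1/2667) + 13 = 1536/127 + 13 = 3187/127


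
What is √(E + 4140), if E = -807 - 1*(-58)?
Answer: √3391 ≈ 58.232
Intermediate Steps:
E = -749 (E = -807 + 58 = -749)
√(E + 4140) = √(-749 + 4140) = √3391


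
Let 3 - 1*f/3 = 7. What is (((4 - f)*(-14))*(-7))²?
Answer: 2458624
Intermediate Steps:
f = -12 (f = 9 - 3*7 = 9 - 21 = -12)
(((4 - f)*(-14))*(-7))² = (((4 - 1*(-12))*(-14))*(-7))² = (((4 + 12)*(-14))*(-7))² = ((16*(-14))*(-7))² = (-224*(-7))² = 1568² = 2458624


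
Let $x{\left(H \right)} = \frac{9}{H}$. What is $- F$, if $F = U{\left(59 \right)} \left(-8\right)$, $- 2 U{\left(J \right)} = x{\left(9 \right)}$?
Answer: $-4$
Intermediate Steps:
$U{\left(J \right)} = - \frac{1}{2}$ ($U{\left(J \right)} = - \frac{9 \cdot \frac{1}{9}}{2} = \left(- \frac{1}{2}\right) 1 = - \frac{1}{2}$)
$F = 4$ ($F = \left(- \frac{1}{2}\right) \left(-8\right) = 4$)
$- F = \left(-1\right) 4 = -4$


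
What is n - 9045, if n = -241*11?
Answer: -11696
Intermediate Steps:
n = -2651
n - 9045 = -2651 - 9045 = -11696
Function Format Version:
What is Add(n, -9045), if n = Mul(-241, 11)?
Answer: -11696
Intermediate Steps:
n = -2651
Add(n, -9045) = Add(-2651, -9045) = -11696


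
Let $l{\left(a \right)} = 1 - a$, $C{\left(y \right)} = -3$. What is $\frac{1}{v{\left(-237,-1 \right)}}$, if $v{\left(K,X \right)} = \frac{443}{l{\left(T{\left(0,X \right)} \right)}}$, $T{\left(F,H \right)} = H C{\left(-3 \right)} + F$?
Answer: $- \frac{2}{443} \approx -0.0045147$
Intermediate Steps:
$T{\left(F,H \right)} = F - 3 H$ ($T{\left(F,H \right)} = H \left(-3\right) + F = - 3 H + F = F - 3 H$)
$v{\left(K,X \right)} = \frac{443}{1 + 3 X}$ ($v{\left(K,X \right)} = \frac{443}{1 - \left(0 - 3 X\right)} = \frac{443}{1 - - 3 X} = \frac{443}{1 + 3 X}$)
$\frac{1}{v{\left(-237,-1 \right)}} = \frac{1}{443 \frac{1}{1 + 3 \left(-1\right)}} = \frac{1}{443 \frac{1}{1 - 3}} = \frac{1}{443 \frac{1}{-2}} = \frac{1}{443 \left(- \frac{1}{2}\right)} = \frac{1}{- \frac{443}{2}} = - \frac{2}{443}$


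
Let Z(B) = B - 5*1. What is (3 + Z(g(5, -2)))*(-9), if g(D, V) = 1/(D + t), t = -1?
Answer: 63/4 ≈ 15.750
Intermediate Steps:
g(D, V) = 1/(-1 + D) (g(D, V) = 1/(D - 1) = 1/(-1 + D))
Z(B) = -5 + B (Z(B) = B - 5 = -5 + B)
(3 + Z(g(5, -2)))*(-9) = (3 + (-5 + 1/(-1 + 5)))*(-9) = (3 + (-5 + 1/4))*(-9) = (3 + (-5 + ¼))*(-9) = (3 - 19/4)*(-9) = -7/4*(-9) = 63/4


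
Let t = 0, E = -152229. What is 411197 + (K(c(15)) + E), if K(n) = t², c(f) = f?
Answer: 258968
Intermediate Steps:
K(n) = 0 (K(n) = 0² = 0)
411197 + (K(c(15)) + E) = 411197 + (0 - 152229) = 411197 - 152229 = 258968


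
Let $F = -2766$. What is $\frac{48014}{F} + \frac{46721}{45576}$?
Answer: $- \frac{343175963}{21010536} \approx -16.334$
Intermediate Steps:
$\frac{48014}{F} + \frac{46721}{45576} = \frac{48014}{-2766} + \frac{46721}{45576} = 48014 \left(- \frac{1}{2766}\right) + 46721 \cdot \frac{1}{45576} = - \frac{24007}{1383} + \frac{46721}{45576} = - \frac{343175963}{21010536}$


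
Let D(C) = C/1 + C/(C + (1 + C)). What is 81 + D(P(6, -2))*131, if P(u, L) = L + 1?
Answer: 81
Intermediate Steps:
P(u, L) = 1 + L
D(C) = C + C/(1 + 2*C) (D(C) = C*1 + C/(1 + 2*C) = C + C/(1 + 2*C))
81 + D(P(6, -2))*131 = 81 + (2*(1 - 2)*(1 + (1 - 2))/(1 + 2*(1 - 2)))*131 = 81 + (2*(-1)*(1 - 1)/(1 + 2*(-1)))*131 = 81 + (2*(-1)*0/(1 - 2))*131 = 81 + (2*(-1)*0/(-1))*131 = 81 + (2*(-1)*(-1)*0)*131 = 81 + 0*131 = 81 + 0 = 81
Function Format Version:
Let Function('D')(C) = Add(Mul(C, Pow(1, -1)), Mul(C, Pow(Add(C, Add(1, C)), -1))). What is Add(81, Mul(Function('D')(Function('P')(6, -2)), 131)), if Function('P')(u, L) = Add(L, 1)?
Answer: 81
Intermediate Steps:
Function('P')(u, L) = Add(1, L)
Function('D')(C) = Add(C, Mul(C, Pow(Add(1, Mul(2, C)), -1))) (Function('D')(C) = Add(Mul(C, 1), Mul(C, Pow(Add(1, Mul(2, C)), -1))) = Add(C, Mul(C, Pow(Add(1, Mul(2, C)), -1))))
Add(81, Mul(Function('D')(Function('P')(6, -2)), 131)) = Add(81, Mul(Mul(2, Add(1, -2), Pow(Add(1, Mul(2, Add(1, -2))), -1), Add(1, Add(1, -2))), 131)) = Add(81, Mul(Mul(2, -1, Pow(Add(1, Mul(2, -1)), -1), Add(1, -1)), 131)) = Add(81, Mul(Mul(2, -1, Pow(Add(1, -2), -1), 0), 131)) = Add(81, Mul(Mul(2, -1, Pow(-1, -1), 0), 131)) = Add(81, Mul(Mul(2, -1, -1, 0), 131)) = Add(81, Mul(0, 131)) = Add(81, 0) = 81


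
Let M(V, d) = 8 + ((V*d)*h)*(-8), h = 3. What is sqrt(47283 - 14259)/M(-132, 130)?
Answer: 2*sqrt(129)/51481 ≈ 0.00044124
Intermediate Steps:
M(V, d) = 8 - 24*V*d (M(V, d) = 8 + ((V*d)*3)*(-8) = 8 + (3*V*d)*(-8) = 8 - 24*V*d)
sqrt(47283 - 14259)/M(-132, 130) = sqrt(47283 - 14259)/(8 - 24*(-132)*130) = sqrt(33024)/(8 + 411840) = (16*sqrt(129))/411848 = (16*sqrt(129))*(1/411848) = 2*sqrt(129)/51481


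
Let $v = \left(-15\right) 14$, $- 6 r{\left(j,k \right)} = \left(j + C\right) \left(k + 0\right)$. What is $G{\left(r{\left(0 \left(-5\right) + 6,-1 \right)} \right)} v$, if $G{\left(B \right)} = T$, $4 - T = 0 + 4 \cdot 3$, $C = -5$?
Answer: $1680$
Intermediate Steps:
$T = -8$ ($T = 4 - \left(0 + 4 \cdot 3\right) = 4 - \left(0 + 12\right) = 4 - 12 = -8$)
$r{\left(j,k \right)} = - \frac{k \left(-5 + j\right)}{6}$ ($r{\left(j,k \right)} = - \frac{\left(j - 5\right) \left(k + 0\right)}{6} = - \frac{\left(-5 + j\right) k}{6} = - \frac{k \left(-5 + j\right)}{6}$)
$v = -210$
$G{\left(B \right)} = -8$
$G{\left(r{\left(0 \left(-5\right) + 6,-1 \right)} \right)} v = \left(-8\right) \left(-210\right) = 1680$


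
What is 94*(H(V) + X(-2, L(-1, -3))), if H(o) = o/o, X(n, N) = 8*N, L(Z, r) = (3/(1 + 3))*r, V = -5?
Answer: -1598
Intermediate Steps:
L(Z, r) = 3*r/4 (L(Z, r) = (3/4)*r = ((1/4)*3)*r = 3*r/4)
H(o) = 1
94*(H(V) + X(-2, L(-1, -3))) = 94*(1 + 8*((3/4)*(-3))) = 94*(1 + 8*(-9/4)) = 94*(1 - 18) = 94*(-17) = -1598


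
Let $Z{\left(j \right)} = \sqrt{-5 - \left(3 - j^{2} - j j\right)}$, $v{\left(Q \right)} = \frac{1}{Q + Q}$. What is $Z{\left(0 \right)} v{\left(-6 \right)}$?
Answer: $- \frac{i \sqrt{2}}{6} \approx - 0.2357 i$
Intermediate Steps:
$v{\left(Q \right)} = \frac{1}{2 Q}$
$Z{\left(j \right)} = \sqrt{-8 + 2 j^{2}}$ ($Z{\left(j \right)} = \sqrt{-5 + \left(\left(j^{2} + j^{2}\right) - 3\right)} = \sqrt{-5 + \left(2 j^{2} - 3\right)} = \sqrt{-5 + \left(-3 + 2 j^{2}\right)} = \sqrt{-8 + 2 j^{2}}$)
$Z{\left(0 \right)} v{\left(-6 \right)} = \sqrt{-8 + 2 \cdot 0^{2}} \frac{1}{2 \left(-6\right)} = \sqrt{-8 + 2 \cdot 0} \cdot \frac{1}{2} \left(- \frac{1}{6}\right) = \sqrt{-8 + 0} \left(- \frac{1}{12}\right) = \sqrt{-8} \left(- \frac{1}{12}\right) = 2 i \sqrt{2} \left(- \frac{1}{12}\right) = - \frac{i \sqrt{2}}{6}$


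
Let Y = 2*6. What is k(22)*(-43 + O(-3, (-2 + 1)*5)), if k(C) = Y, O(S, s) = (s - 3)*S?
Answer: -228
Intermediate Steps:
O(S, s) = S*(-3 + s) (O(S, s) = (-3 + s)*S = S*(-3 + s))
Y = 12
k(C) = 12
k(22)*(-43 + O(-3, (-2 + 1)*5)) = 12*(-43 - 3*(-3 + (-2 + 1)*5)) = 12*(-43 - 3*(-3 - 1*5)) = 12*(-43 - 3*(-3 - 5)) = 12*(-43 - 3*(-8)) = 12*(-43 + 24) = 12*(-19) = -228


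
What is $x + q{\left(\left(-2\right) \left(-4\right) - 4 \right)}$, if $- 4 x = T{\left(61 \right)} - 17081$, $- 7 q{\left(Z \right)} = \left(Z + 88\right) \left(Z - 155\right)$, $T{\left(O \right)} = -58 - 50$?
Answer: $\frac{175891}{28} \approx 6281.8$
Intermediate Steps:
$T{\left(O \right)} = -108$
$q{\left(Z \right)} = - \frac{\left(-155 + Z\right) \left(88 + Z\right)}{7}$ ($q{\left(Z \right)} = - \frac{\left(Z + 88\right) \left(Z - 155\right)}{7} = - \frac{\left(88 + Z\right) \left(-155 + Z\right)}{7} = - \frac{\left(-155 + Z\right) \left(88 + Z\right)}{7}$)
$x = \frac{17189}{4}$ ($x = - \frac{-108 - 17081}{4} = \left(- \frac{1}{4}\right) \left(-17189\right) = \frac{17189}{4} \approx 4297.3$)
$x + q{\left(\left(-2\right) \left(-4\right) - 4 \right)} = \frac{17189}{4} + \left(\frac{13640}{7} - \frac{\left(\left(-2\right) \left(-4\right) - 4\right)^{2}}{7} + \frac{67 \left(\left(-2\right) \left(-4\right) - 4\right)}{7}\right) = \frac{17189}{4} + \left(\frac{13640}{7} - \frac{\left(8 - 4\right)^{2}}{7} + \frac{67 \left(8 - 4\right)}{7}\right) = \frac{17189}{4} + \left(\frac{13640}{7} - \frac{4^{2}}{7} + \frac{67}{7} \cdot 4\right) = \frac{17189}{4} + \left(\frac{13640}{7} - \frac{16}{7} + \frac{268}{7}\right) = \frac{17189}{4} + \frac{13892}{7} = \frac{175891}{28}$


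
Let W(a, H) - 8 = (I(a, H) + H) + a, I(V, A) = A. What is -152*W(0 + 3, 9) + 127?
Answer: -4281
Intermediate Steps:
W(a, H) = 8 + a + 2*H (W(a, H) = 8 + ((H + H) + a) = 8 + (2*H + a) = 8 + (a + 2*H) = 8 + a + 2*H)
-152*W(0 + 3, 9) + 127 = -152*(8 + (0 + 3) + 2*9) + 127 = -152*(8 + 3 + 18) + 127 = -152*29 + 127 = -4408 + 127 = -4281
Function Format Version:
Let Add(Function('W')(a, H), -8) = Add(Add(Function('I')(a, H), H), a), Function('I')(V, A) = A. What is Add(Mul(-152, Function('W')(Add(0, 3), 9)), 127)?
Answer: -4281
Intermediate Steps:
Function('W')(a, H) = Add(8, a, Mul(2, H)) (Function('W')(a, H) = Add(8, Add(Add(H, H), a)) = Add(8, Add(Mul(2, H), a)) = Add(8, Add(a, Mul(2, H))) = Add(8, a, Mul(2, H)))
Add(Mul(-152, Function('W')(Add(0, 3), 9)), 127) = Add(Mul(-152, Add(8, Add(0, 3), Mul(2, 9))), 127) = Add(Mul(-152, Add(8, 3, 18)), 127) = Add(Mul(-152, 29), 127) = Add(-4408, 127) = -4281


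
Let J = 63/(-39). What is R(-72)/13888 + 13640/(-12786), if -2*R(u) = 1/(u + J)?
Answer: -60428882377/56645457792 ≈ -1.0668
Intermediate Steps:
J = -21/13 (J = 63*(-1/39) = -21/13 ≈ -1.6154)
R(u) = -1/(2*(-21/13 + u)) (R(u) = -1/(2*(u - 21/13)) = -1/(2*(-21/13 + u)))
R(-72)/13888 + 13640/(-12786) = -13/(-42 + 26*(-72))/13888 + 13640/(-12786) = -13/(-42 - 1872)*(1/13888) + 13640*(-1/12786) = -13/(-1914)*(1/13888) - 6820/6393 = -13*(-1/1914)*(1/13888) - 6820/6393 = (13/1914)*(1/13888) - 6820/6393 = 13/26581632 - 6820/6393 = -60428882377/56645457792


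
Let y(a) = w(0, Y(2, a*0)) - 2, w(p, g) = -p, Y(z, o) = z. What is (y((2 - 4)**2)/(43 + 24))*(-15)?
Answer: 30/67 ≈ 0.44776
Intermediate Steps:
y(a) = -2 (y(a) = -1*0 - 2 = 0 - 2 = -2)
(y((2 - 4)**2)/(43 + 24))*(-15) = -2/(43 + 24)*(-15) = -2/67*(-15) = 30/67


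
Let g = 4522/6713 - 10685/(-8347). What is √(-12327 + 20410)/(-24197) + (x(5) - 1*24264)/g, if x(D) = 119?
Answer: -193275244085/15639077 - √8083/24197 ≈ -12358.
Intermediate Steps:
g = 15639077/8004773 (g = 4522*(1/6713) - 10685*(-1/8347) = 646/959 + 10685/8347 = 15639077/8004773 ≈ 1.9537)
√(-12327 + 20410)/(-24197) + (x(5) - 1*24264)/g = √(-12327 + 20410)/(-24197) + (119 - 1*24264)/(15639077/8004773) = √8083*(-1/24197) + (119 - 24264)*(8004773/15639077) = -√8083/24197 - 24145*8004773/15639077 = -√8083/24197 - 193275244085/15639077 = -193275244085/15639077 - √8083/24197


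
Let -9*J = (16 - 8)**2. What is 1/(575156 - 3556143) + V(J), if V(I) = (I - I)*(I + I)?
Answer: -1/2980987 ≈ -3.3546e-7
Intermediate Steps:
J = -64/9 (J = -(16 - 8)**2/9 = -1/9*8**2 = -1/9*64 = -64/9 ≈ -7.1111)
V(I) = 0 (V(I) = 0*(2*I) = 0)
1/(575156 - 3556143) + V(J) = 1/(575156 - 3556143) + 0 = 1/(-2980987) + 0 = -1/2980987 + 0 = -1/2980987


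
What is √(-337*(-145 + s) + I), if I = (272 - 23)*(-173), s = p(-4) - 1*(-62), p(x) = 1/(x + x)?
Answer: I*√241022/4 ≈ 122.73*I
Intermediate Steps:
p(x) = 1/(2*x)
s = 495/8 (s = (½)/(-4) - 1*(-62) = (½)*(-¼) + 62 = -⅛ + 62 = 495/8 ≈ 61.875)
I = -43077 (I = 249*(-173) = -43077)
√(-337*(-145 + s) + I) = √(-337*(-145 + 495/8) - 43077) = √(-337*(-665/8) - 43077) = √(224105/8 - 43077) = √(-120511/8) = I*√241022/4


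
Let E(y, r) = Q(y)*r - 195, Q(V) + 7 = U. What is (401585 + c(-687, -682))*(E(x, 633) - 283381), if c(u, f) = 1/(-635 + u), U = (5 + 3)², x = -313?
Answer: -131393949350655/1322 ≈ -9.9390e+10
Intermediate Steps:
U = 64 (U = 8² = 64)
Q(V) = 57 (Q(V) = -7 + 64 = 57)
E(y, r) = -195 + 57*r (E(y, r) = 57*r - 195 = -195 + 57*r)
(401585 + c(-687, -682))*(E(x, 633) - 283381) = (401585 + 1/(-635 - 687))*((-195 + 57*633) - 283381) = (401585 + 1/(-1322))*((-195 + 36081) - 283381) = (401585 - 1/1322)*(35886 - 283381) = (530895369/1322)*(-247495) = -131393949350655/1322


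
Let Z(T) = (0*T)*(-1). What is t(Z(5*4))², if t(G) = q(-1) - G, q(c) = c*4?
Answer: 16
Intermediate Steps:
Z(T) = 0 (Z(T) = 0*(-1) = 0)
q(c) = 4*c
t(G) = -4 - G (t(G) = 4*(-1) - G = -4 - G)
t(Z(5*4))² = (-4 - 1*0)² = (-4 + 0)² = (-4)² = 16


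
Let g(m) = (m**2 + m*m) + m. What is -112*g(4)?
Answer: -4032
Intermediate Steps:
g(m) = m + 2*m**2 (g(m) = (m**2 + m**2) + m = 2*m**2 + m = m + 2*m**2)
-112*g(4) = -448*(1 + 2*4) = -448*(1 + 8) = -448*9 = -112*36 = -4032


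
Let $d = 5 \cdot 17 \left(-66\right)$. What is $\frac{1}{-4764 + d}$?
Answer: $- \frac{1}{10374} \approx -9.6395 \cdot 10^{-5}$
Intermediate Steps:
$d = -5610$ ($d = 85 \left(-66\right) = -5610$)
$\frac{1}{-4764 + d} = \frac{1}{-4764 - 5610} = \frac{1}{-10374} = - \frac{1}{10374}$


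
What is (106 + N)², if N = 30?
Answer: 18496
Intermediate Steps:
(106 + N)² = (106 + 30)² = 136² = 18496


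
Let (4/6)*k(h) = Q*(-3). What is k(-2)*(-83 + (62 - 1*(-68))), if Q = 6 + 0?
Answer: -1269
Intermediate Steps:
Q = 6
k(h) = -27 (k(h) = 3*(6*(-3))/2 = (3/2)*(-18) = -27)
k(-2)*(-83 + (62 - 1*(-68))) = -27*(-83 + (62 - 1*(-68))) = -27*(-83 + (62 + 68)) = -27*(-83 + 130) = -27*47 = -1269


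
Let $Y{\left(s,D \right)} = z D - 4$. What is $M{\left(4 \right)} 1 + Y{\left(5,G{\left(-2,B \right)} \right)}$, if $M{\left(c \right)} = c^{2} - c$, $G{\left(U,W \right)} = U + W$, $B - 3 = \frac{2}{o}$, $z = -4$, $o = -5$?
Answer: $\frac{28}{5} \approx 5.6$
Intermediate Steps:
$B = \frac{13}{5}$ ($B = 3 + \frac{2}{-5} = 3 + 2 \left(- \frac{1}{5}\right) = 3 - \frac{2}{5} = \frac{13}{5} \approx 2.6$)
$Y{\left(s,D \right)} = -4 - 4 D$ ($Y{\left(s,D \right)} = - 4 D - 4 = -4 - 4 D$)
$M{\left(4 \right)} 1 + Y{\left(5,G{\left(-2,B \right)} \right)} = 4 \left(-1 + 4\right) 1 - \left(4 + 4 \left(-2 + \frac{13}{5}\right)\right) = 4 \cdot 3 \cdot 1 - \frac{32}{5} = 12 \cdot 1 - \frac{32}{5} = 12 - \frac{32}{5} = \frac{28}{5}$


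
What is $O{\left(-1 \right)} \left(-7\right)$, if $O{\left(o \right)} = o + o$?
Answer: $14$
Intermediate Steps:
$O{\left(o \right)} = 2 o$
$O{\left(-1 \right)} \left(-7\right) = 2 \left(-1\right) \left(-7\right) = \left(-2\right) \left(-7\right) = 14$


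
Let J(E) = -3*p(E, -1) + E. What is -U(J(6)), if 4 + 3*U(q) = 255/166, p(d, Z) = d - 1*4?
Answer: 409/498 ≈ 0.82129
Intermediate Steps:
p(d, Z) = -4 + d (p(d, Z) = d - 4 = -4 + d)
J(E) = 12 - 2*E (J(E) = -3*(-4 + E) + E = (12 - 3*E) + E = 12 - 2*E)
U(q) = -409/498 (U(q) = -4/3 + (255/166)/3 = -4/3 + (255*(1/166))/3 = -4/3 + (1/3)*(255/166) = -4/3 + 85/166 = -409/498)
-U(J(6)) = -1*(-409/498) = 409/498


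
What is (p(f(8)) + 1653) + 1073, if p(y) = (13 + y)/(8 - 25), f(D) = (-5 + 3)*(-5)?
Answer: 46319/17 ≈ 2724.6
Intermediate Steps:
f(D) = 10 (f(D) = -2*(-5) = 10)
p(y) = -13/17 - y/17 (p(y) = (13 + y)/(-17) = (13 + y)*(-1/17) = -13/17 - y/17)
(p(f(8)) + 1653) + 1073 = ((-13/17 - 1/17*10) + 1653) + 1073 = ((-13/17 - 10/17) + 1653) + 1073 = (-23/17 + 1653) + 1073 = 28078/17 + 1073 = 46319/17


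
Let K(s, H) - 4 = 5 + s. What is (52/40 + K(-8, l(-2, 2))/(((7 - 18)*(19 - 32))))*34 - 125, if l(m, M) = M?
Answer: -57602/715 ≈ -80.562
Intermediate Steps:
K(s, H) = 9 + s (K(s, H) = 4 + (5 + s) = 9 + s)
(52/40 + K(-8, l(-2, 2))/(((7 - 18)*(19 - 32))))*34 - 125 = (52/40 + (9 - 8)/(((7 - 18)*(19 - 32))))*34 - 125 = (52*(1/40) + 1/(-11*(-13)))*34 - 125 = (13/10 + 1/143)*34 - 125 = (1869/1430)*34 - 125 = 31773/715 - 125 = -57602/715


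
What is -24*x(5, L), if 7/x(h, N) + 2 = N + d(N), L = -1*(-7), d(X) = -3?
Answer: -84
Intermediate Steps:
L = 7
x(h, N) = 7/(-5 + N) (x(h, N) = 7/(-2 + (N - 3)) = 7/(-2 + (-3 + N)) = 7/(-5 + N))
-24*x(5, L) = -168/(-5 + 7) = -168/2 = -24*7/2 = -84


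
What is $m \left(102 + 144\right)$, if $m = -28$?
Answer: $-6888$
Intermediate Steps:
$m \left(102 + 144\right) = - 28 \left(102 + 144\right) = \left(-28\right) 246 = -6888$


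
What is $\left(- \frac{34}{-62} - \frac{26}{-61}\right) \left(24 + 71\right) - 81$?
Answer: $\frac{21914}{1891} \approx 11.589$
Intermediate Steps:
$\left(- \frac{34}{-62} - \frac{26}{-61}\right) \left(24 + 71\right) - 81 = \left(\left(-34\right) \left(- \frac{1}{62}\right) - - \frac{26}{61}\right) 95 - 81 = \left(\frac{17}{31} + \frac{26}{61}\right) 95 - 81 = \frac{1843}{1891} \cdot 95 - 81 = \frac{175085}{1891} - 81 = \frac{21914}{1891}$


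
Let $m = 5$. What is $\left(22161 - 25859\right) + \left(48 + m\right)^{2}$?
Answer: $-889$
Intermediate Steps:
$\left(22161 - 25859\right) + \left(48 + m\right)^{2} = \left(22161 - 25859\right) + \left(48 + 5\right)^{2} = -3698 + 53^{2} = -3698 + 2809 = -889$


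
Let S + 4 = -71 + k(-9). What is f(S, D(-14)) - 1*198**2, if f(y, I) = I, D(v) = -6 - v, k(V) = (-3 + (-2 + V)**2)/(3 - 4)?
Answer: -39196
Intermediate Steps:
k(V) = 3 - (-2 + V)**2 (k(V) = (-3 + (-2 + V)**2)/(-1) = (-3 + (-2 + V)**2)*(-1) = 3 - (-2 + V)**2)
S = -193 (S = -4 + (-71 + (3 - (-2 - 9)**2)) = -4 + (-71 + (3 - 1*(-11)**2)) = -4 + (-71 + (3 - 1*121)) = -4 + (-71 + (3 - 121)) = -4 + (-71 - 118) = -4 - 189 = -193)
f(S, D(-14)) - 1*198**2 = (-6 - 1*(-14)) - 1*198**2 = (-6 + 14) - 1*39204 = 8 - 39204 = -39196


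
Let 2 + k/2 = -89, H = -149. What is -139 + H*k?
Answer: 26979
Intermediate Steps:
k = -182 (k = -4 + 2*(-89) = -4 - 178 = -182)
-139 + H*k = -139 - 149*(-182) = -139 + 27118 = 26979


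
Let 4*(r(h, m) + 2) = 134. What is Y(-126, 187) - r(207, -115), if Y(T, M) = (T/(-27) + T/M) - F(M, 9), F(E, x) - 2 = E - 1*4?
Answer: -238433/1122 ≈ -212.51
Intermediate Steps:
F(E, x) = -2 + E (F(E, x) = 2 + (E - 1*4) = 2 + (E - 4) = 2 + (-4 + E) = -2 + E)
r(h, m) = 63/2 (r(h, m) = -2 + (¼)*134 = -2 + 67/2 = 63/2)
Y(T, M) = 2 - M - T/27 + T/M (Y(T, M) = (T/(-27) + T/M) - (-2 + M) = (T*(-1/27) + T/M) + (2 - M) = (-T/27 + T/M) + (2 - M) = 2 - M - T/27 + T/M)
Y(-126, 187) - r(207, -115) = (2 - 1*187 - 1/27*(-126) - 126/187) - 1*63/2 = (2 - 187 + 14/3 - 126*1/187) - 63/2 = (2 - 187 + 14/3 - 126/187) - 63/2 = -101545/561 - 63/2 = -238433/1122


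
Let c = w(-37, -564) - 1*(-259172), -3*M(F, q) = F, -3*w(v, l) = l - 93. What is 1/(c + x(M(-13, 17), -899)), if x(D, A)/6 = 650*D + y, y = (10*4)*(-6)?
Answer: 1/274851 ≈ 3.6383e-6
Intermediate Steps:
w(v, l) = 31 - l/3 (w(v, l) = -(l - 93)/3 = -(-93 + l)/3 = 31 - l/3)
M(F, q) = -F/3
y = -240 (y = 40*(-6) = -240)
x(D, A) = -1440 + 3900*D (x(D, A) = 6*(650*D - 240) = 6*(-240 + 650*D) = -1440 + 3900*D)
c = 259391 (c = (31 - ⅓*(-564)) - 1*(-259172) = (31 + 188) + 259172 = 219 + 259172 = 259391)
1/(c + x(M(-13, 17), -899)) = 1/(259391 + (-1440 + 3900*(-⅓*(-13)))) = 1/(259391 + (-1440 + 3900*(13/3))) = 1/(259391 + (-1440 + 16900)) = 1/(259391 + 15460) = 1/274851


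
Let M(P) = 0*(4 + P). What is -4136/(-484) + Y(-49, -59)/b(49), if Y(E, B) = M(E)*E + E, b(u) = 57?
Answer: 4819/627 ≈ 7.6858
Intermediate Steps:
M(P) = 0
Y(E, B) = E (Y(E, B) = 0*E + E = 0 + E = E)
-4136/(-484) + Y(-49, -59)/b(49) = -4136/(-484) - 49/57 = -4136*(-1/484) - 49*1/57 = 94/11 - 49/57 = 4819/627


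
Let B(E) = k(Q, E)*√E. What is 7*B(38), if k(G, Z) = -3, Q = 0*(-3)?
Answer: -21*√38 ≈ -129.45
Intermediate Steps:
Q = 0
B(E) = -3*√E
7*B(38) = 7*(-3*√38) = -21*√38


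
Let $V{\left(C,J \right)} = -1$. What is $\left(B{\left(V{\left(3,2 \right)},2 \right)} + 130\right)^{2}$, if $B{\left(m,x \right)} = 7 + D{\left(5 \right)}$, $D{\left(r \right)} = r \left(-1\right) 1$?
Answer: $17424$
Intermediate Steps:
$D{\left(r \right)} = - r$ ($D{\left(r \right)} = - r 1 = - r$)
$B{\left(m,x \right)} = 2$ ($B{\left(m,x \right)} = 7 - 5 = 2$)
$\left(B{\left(V{\left(3,2 \right)},2 \right)} + 130\right)^{2} = \left(2 + 130\right)^{2} = 132^{2} = 17424$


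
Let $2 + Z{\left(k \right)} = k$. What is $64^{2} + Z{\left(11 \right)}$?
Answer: $4105$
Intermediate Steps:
$Z{\left(k \right)} = -2 + k$
$64^{2} + Z{\left(11 \right)} = 64^{2} + \left(-2 + 11\right) = 4096 + 9 = 4105$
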